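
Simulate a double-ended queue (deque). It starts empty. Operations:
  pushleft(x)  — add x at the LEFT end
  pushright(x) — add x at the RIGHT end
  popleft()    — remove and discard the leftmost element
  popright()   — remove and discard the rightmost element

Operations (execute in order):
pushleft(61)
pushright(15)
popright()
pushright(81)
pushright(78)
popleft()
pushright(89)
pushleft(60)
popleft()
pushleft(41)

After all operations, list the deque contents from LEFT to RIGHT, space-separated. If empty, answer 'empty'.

pushleft(61): [61]
pushright(15): [61, 15]
popright(): [61]
pushright(81): [61, 81]
pushright(78): [61, 81, 78]
popleft(): [81, 78]
pushright(89): [81, 78, 89]
pushleft(60): [60, 81, 78, 89]
popleft(): [81, 78, 89]
pushleft(41): [41, 81, 78, 89]

Answer: 41 81 78 89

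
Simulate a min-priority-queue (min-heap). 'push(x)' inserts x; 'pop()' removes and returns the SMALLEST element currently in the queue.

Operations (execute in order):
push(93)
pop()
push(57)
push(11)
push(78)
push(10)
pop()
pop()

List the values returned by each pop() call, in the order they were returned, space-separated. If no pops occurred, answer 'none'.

push(93): heap contents = [93]
pop() → 93: heap contents = []
push(57): heap contents = [57]
push(11): heap contents = [11, 57]
push(78): heap contents = [11, 57, 78]
push(10): heap contents = [10, 11, 57, 78]
pop() → 10: heap contents = [11, 57, 78]
pop() → 11: heap contents = [57, 78]

Answer: 93 10 11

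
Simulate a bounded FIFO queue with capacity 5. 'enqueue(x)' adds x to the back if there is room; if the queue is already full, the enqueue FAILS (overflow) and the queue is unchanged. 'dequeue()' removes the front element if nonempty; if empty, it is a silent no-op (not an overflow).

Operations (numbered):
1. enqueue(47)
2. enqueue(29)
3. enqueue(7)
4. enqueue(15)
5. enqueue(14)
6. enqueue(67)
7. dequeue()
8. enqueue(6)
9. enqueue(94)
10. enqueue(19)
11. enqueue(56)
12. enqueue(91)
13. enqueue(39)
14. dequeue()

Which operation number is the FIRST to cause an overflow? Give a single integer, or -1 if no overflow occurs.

1. enqueue(47): size=1
2. enqueue(29): size=2
3. enqueue(7): size=3
4. enqueue(15): size=4
5. enqueue(14): size=5
6. enqueue(67): size=5=cap → OVERFLOW (fail)
7. dequeue(): size=4
8. enqueue(6): size=5
9. enqueue(94): size=5=cap → OVERFLOW (fail)
10. enqueue(19): size=5=cap → OVERFLOW (fail)
11. enqueue(56): size=5=cap → OVERFLOW (fail)
12. enqueue(91): size=5=cap → OVERFLOW (fail)
13. enqueue(39): size=5=cap → OVERFLOW (fail)
14. dequeue(): size=4

Answer: 6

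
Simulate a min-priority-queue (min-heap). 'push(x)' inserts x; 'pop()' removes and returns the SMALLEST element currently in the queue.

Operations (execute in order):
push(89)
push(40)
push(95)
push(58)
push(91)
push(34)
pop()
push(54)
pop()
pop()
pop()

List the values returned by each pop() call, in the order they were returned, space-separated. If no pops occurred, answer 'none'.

Answer: 34 40 54 58

Derivation:
push(89): heap contents = [89]
push(40): heap contents = [40, 89]
push(95): heap contents = [40, 89, 95]
push(58): heap contents = [40, 58, 89, 95]
push(91): heap contents = [40, 58, 89, 91, 95]
push(34): heap contents = [34, 40, 58, 89, 91, 95]
pop() → 34: heap contents = [40, 58, 89, 91, 95]
push(54): heap contents = [40, 54, 58, 89, 91, 95]
pop() → 40: heap contents = [54, 58, 89, 91, 95]
pop() → 54: heap contents = [58, 89, 91, 95]
pop() → 58: heap contents = [89, 91, 95]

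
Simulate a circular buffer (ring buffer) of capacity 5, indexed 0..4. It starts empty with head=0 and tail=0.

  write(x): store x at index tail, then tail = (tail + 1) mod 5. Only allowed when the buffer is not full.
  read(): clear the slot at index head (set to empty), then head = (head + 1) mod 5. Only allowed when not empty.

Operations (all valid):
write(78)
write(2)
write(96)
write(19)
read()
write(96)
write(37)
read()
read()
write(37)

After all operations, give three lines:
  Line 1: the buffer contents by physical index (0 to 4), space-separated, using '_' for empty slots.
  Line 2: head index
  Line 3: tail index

Answer: 37 37 _ 19 96
3
2

Derivation:
write(78): buf=[78 _ _ _ _], head=0, tail=1, size=1
write(2): buf=[78 2 _ _ _], head=0, tail=2, size=2
write(96): buf=[78 2 96 _ _], head=0, tail=3, size=3
write(19): buf=[78 2 96 19 _], head=0, tail=4, size=4
read(): buf=[_ 2 96 19 _], head=1, tail=4, size=3
write(96): buf=[_ 2 96 19 96], head=1, tail=0, size=4
write(37): buf=[37 2 96 19 96], head=1, tail=1, size=5
read(): buf=[37 _ 96 19 96], head=2, tail=1, size=4
read(): buf=[37 _ _ 19 96], head=3, tail=1, size=3
write(37): buf=[37 37 _ 19 96], head=3, tail=2, size=4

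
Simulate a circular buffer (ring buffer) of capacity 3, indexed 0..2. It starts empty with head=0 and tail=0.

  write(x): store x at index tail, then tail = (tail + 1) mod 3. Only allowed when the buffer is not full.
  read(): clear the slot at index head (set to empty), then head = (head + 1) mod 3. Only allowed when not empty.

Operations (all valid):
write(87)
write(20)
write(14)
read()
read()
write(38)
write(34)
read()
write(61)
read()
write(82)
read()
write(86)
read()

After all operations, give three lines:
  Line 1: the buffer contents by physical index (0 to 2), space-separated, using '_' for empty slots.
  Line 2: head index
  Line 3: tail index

write(87): buf=[87 _ _], head=0, tail=1, size=1
write(20): buf=[87 20 _], head=0, tail=2, size=2
write(14): buf=[87 20 14], head=0, tail=0, size=3
read(): buf=[_ 20 14], head=1, tail=0, size=2
read(): buf=[_ _ 14], head=2, tail=0, size=1
write(38): buf=[38 _ 14], head=2, tail=1, size=2
write(34): buf=[38 34 14], head=2, tail=2, size=3
read(): buf=[38 34 _], head=0, tail=2, size=2
write(61): buf=[38 34 61], head=0, tail=0, size=3
read(): buf=[_ 34 61], head=1, tail=0, size=2
write(82): buf=[82 34 61], head=1, tail=1, size=3
read(): buf=[82 _ 61], head=2, tail=1, size=2
write(86): buf=[82 86 61], head=2, tail=2, size=3
read(): buf=[82 86 _], head=0, tail=2, size=2

Answer: 82 86 _
0
2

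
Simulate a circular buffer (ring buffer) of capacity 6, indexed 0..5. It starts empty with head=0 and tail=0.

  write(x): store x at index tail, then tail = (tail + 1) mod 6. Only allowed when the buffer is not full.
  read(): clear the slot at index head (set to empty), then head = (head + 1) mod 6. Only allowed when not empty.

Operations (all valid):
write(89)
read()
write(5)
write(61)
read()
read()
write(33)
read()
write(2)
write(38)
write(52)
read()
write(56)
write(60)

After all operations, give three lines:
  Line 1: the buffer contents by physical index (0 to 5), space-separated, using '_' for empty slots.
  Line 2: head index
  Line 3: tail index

Answer: 52 56 60 _ _ 38
5
3

Derivation:
write(89): buf=[89 _ _ _ _ _], head=0, tail=1, size=1
read(): buf=[_ _ _ _ _ _], head=1, tail=1, size=0
write(5): buf=[_ 5 _ _ _ _], head=1, tail=2, size=1
write(61): buf=[_ 5 61 _ _ _], head=1, tail=3, size=2
read(): buf=[_ _ 61 _ _ _], head=2, tail=3, size=1
read(): buf=[_ _ _ _ _ _], head=3, tail=3, size=0
write(33): buf=[_ _ _ 33 _ _], head=3, tail=4, size=1
read(): buf=[_ _ _ _ _ _], head=4, tail=4, size=0
write(2): buf=[_ _ _ _ 2 _], head=4, tail=5, size=1
write(38): buf=[_ _ _ _ 2 38], head=4, tail=0, size=2
write(52): buf=[52 _ _ _ 2 38], head=4, tail=1, size=3
read(): buf=[52 _ _ _ _ 38], head=5, tail=1, size=2
write(56): buf=[52 56 _ _ _ 38], head=5, tail=2, size=3
write(60): buf=[52 56 60 _ _ 38], head=5, tail=3, size=4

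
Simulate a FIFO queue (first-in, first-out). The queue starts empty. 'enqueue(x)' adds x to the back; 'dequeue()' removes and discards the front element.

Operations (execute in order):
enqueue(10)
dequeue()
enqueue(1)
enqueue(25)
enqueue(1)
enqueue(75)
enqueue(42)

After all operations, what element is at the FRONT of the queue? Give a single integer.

enqueue(10): queue = [10]
dequeue(): queue = []
enqueue(1): queue = [1]
enqueue(25): queue = [1, 25]
enqueue(1): queue = [1, 25, 1]
enqueue(75): queue = [1, 25, 1, 75]
enqueue(42): queue = [1, 25, 1, 75, 42]

Answer: 1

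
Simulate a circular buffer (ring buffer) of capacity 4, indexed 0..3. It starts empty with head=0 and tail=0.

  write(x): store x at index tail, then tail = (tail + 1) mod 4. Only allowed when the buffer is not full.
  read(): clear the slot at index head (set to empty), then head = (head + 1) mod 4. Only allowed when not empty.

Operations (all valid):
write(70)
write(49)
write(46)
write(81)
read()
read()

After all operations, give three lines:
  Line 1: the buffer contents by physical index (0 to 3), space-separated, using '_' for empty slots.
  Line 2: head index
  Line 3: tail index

write(70): buf=[70 _ _ _], head=0, tail=1, size=1
write(49): buf=[70 49 _ _], head=0, tail=2, size=2
write(46): buf=[70 49 46 _], head=0, tail=3, size=3
write(81): buf=[70 49 46 81], head=0, tail=0, size=4
read(): buf=[_ 49 46 81], head=1, tail=0, size=3
read(): buf=[_ _ 46 81], head=2, tail=0, size=2

Answer: _ _ 46 81
2
0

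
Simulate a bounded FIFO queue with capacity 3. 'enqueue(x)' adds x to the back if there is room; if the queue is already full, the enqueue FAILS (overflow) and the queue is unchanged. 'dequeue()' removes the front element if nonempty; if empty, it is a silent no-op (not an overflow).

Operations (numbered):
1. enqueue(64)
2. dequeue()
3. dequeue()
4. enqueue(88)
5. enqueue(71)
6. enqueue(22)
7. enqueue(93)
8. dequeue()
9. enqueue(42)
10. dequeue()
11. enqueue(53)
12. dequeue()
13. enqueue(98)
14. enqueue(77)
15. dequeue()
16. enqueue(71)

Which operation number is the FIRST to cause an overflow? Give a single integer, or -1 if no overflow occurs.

Answer: 7

Derivation:
1. enqueue(64): size=1
2. dequeue(): size=0
3. dequeue(): empty, no-op, size=0
4. enqueue(88): size=1
5. enqueue(71): size=2
6. enqueue(22): size=3
7. enqueue(93): size=3=cap → OVERFLOW (fail)
8. dequeue(): size=2
9. enqueue(42): size=3
10. dequeue(): size=2
11. enqueue(53): size=3
12. dequeue(): size=2
13. enqueue(98): size=3
14. enqueue(77): size=3=cap → OVERFLOW (fail)
15. dequeue(): size=2
16. enqueue(71): size=3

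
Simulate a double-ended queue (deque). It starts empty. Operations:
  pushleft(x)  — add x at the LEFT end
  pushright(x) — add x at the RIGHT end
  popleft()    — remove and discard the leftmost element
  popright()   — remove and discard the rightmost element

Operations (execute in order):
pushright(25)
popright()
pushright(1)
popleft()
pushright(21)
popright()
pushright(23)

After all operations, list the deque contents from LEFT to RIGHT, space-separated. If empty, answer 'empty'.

Answer: 23

Derivation:
pushright(25): [25]
popright(): []
pushright(1): [1]
popleft(): []
pushright(21): [21]
popright(): []
pushright(23): [23]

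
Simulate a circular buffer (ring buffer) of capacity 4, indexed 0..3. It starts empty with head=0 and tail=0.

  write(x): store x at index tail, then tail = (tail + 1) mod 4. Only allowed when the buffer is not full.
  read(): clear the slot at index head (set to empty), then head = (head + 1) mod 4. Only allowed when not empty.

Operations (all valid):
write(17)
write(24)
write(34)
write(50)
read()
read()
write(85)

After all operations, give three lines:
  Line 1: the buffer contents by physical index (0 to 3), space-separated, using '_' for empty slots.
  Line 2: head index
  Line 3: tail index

write(17): buf=[17 _ _ _], head=0, tail=1, size=1
write(24): buf=[17 24 _ _], head=0, tail=2, size=2
write(34): buf=[17 24 34 _], head=0, tail=3, size=3
write(50): buf=[17 24 34 50], head=0, tail=0, size=4
read(): buf=[_ 24 34 50], head=1, tail=0, size=3
read(): buf=[_ _ 34 50], head=2, tail=0, size=2
write(85): buf=[85 _ 34 50], head=2, tail=1, size=3

Answer: 85 _ 34 50
2
1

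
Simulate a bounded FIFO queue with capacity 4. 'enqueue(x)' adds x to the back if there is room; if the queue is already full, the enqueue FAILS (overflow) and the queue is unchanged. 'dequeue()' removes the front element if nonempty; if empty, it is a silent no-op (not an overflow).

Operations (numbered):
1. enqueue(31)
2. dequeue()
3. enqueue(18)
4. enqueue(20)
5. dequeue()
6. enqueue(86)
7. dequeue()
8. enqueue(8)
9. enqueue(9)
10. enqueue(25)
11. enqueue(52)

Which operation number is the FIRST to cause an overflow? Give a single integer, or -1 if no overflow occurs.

1. enqueue(31): size=1
2. dequeue(): size=0
3. enqueue(18): size=1
4. enqueue(20): size=2
5. dequeue(): size=1
6. enqueue(86): size=2
7. dequeue(): size=1
8. enqueue(8): size=2
9. enqueue(9): size=3
10. enqueue(25): size=4
11. enqueue(52): size=4=cap → OVERFLOW (fail)

Answer: 11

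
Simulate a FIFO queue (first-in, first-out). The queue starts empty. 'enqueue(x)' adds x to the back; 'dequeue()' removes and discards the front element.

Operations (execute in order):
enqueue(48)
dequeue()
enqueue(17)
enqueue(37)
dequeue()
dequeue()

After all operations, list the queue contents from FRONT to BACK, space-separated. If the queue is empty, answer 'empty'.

Answer: empty

Derivation:
enqueue(48): [48]
dequeue(): []
enqueue(17): [17]
enqueue(37): [17, 37]
dequeue(): [37]
dequeue(): []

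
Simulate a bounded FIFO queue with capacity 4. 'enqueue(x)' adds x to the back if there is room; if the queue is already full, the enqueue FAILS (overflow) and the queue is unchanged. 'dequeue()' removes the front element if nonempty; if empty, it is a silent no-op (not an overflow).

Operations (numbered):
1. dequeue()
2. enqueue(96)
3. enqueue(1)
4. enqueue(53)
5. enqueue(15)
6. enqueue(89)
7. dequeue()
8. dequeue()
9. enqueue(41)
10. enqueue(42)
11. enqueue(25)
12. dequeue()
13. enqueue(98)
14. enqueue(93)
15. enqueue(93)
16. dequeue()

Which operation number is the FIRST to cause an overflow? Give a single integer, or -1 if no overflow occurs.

Answer: 6

Derivation:
1. dequeue(): empty, no-op, size=0
2. enqueue(96): size=1
3. enqueue(1): size=2
4. enqueue(53): size=3
5. enqueue(15): size=4
6. enqueue(89): size=4=cap → OVERFLOW (fail)
7. dequeue(): size=3
8. dequeue(): size=2
9. enqueue(41): size=3
10. enqueue(42): size=4
11. enqueue(25): size=4=cap → OVERFLOW (fail)
12. dequeue(): size=3
13. enqueue(98): size=4
14. enqueue(93): size=4=cap → OVERFLOW (fail)
15. enqueue(93): size=4=cap → OVERFLOW (fail)
16. dequeue(): size=3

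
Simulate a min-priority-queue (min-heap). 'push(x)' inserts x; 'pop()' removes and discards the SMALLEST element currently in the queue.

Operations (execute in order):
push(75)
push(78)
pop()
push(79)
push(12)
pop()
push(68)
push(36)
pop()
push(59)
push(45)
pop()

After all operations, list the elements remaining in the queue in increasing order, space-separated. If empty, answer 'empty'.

Answer: 59 68 78 79

Derivation:
push(75): heap contents = [75]
push(78): heap contents = [75, 78]
pop() → 75: heap contents = [78]
push(79): heap contents = [78, 79]
push(12): heap contents = [12, 78, 79]
pop() → 12: heap contents = [78, 79]
push(68): heap contents = [68, 78, 79]
push(36): heap contents = [36, 68, 78, 79]
pop() → 36: heap contents = [68, 78, 79]
push(59): heap contents = [59, 68, 78, 79]
push(45): heap contents = [45, 59, 68, 78, 79]
pop() → 45: heap contents = [59, 68, 78, 79]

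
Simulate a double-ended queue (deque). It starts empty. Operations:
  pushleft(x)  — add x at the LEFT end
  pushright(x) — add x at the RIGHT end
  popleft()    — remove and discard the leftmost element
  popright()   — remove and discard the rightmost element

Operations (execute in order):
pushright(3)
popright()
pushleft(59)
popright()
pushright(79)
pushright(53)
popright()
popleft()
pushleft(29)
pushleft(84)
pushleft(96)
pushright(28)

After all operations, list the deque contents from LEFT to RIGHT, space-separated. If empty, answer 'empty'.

pushright(3): [3]
popright(): []
pushleft(59): [59]
popright(): []
pushright(79): [79]
pushright(53): [79, 53]
popright(): [79]
popleft(): []
pushleft(29): [29]
pushleft(84): [84, 29]
pushleft(96): [96, 84, 29]
pushright(28): [96, 84, 29, 28]

Answer: 96 84 29 28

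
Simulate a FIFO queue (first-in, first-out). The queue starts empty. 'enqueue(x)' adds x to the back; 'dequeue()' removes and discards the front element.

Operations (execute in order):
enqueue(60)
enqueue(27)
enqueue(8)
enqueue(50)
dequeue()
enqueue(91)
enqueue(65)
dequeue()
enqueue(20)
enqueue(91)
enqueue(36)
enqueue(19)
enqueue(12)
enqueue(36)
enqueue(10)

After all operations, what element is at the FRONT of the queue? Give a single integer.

Answer: 8

Derivation:
enqueue(60): queue = [60]
enqueue(27): queue = [60, 27]
enqueue(8): queue = [60, 27, 8]
enqueue(50): queue = [60, 27, 8, 50]
dequeue(): queue = [27, 8, 50]
enqueue(91): queue = [27, 8, 50, 91]
enqueue(65): queue = [27, 8, 50, 91, 65]
dequeue(): queue = [8, 50, 91, 65]
enqueue(20): queue = [8, 50, 91, 65, 20]
enqueue(91): queue = [8, 50, 91, 65, 20, 91]
enqueue(36): queue = [8, 50, 91, 65, 20, 91, 36]
enqueue(19): queue = [8, 50, 91, 65, 20, 91, 36, 19]
enqueue(12): queue = [8, 50, 91, 65, 20, 91, 36, 19, 12]
enqueue(36): queue = [8, 50, 91, 65, 20, 91, 36, 19, 12, 36]
enqueue(10): queue = [8, 50, 91, 65, 20, 91, 36, 19, 12, 36, 10]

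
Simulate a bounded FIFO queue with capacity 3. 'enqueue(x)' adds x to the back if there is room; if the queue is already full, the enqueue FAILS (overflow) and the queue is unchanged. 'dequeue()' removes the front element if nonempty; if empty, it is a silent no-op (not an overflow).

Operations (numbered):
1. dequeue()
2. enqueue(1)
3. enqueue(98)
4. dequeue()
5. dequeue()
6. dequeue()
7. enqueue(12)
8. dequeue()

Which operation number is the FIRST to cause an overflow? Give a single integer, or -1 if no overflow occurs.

Answer: -1

Derivation:
1. dequeue(): empty, no-op, size=0
2. enqueue(1): size=1
3. enqueue(98): size=2
4. dequeue(): size=1
5. dequeue(): size=0
6. dequeue(): empty, no-op, size=0
7. enqueue(12): size=1
8. dequeue(): size=0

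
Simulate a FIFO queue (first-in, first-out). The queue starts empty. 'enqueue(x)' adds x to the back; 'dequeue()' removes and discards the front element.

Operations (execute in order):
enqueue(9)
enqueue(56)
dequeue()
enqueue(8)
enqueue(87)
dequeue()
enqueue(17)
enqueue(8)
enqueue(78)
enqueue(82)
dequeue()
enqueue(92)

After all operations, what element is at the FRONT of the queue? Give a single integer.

Answer: 87

Derivation:
enqueue(9): queue = [9]
enqueue(56): queue = [9, 56]
dequeue(): queue = [56]
enqueue(8): queue = [56, 8]
enqueue(87): queue = [56, 8, 87]
dequeue(): queue = [8, 87]
enqueue(17): queue = [8, 87, 17]
enqueue(8): queue = [8, 87, 17, 8]
enqueue(78): queue = [8, 87, 17, 8, 78]
enqueue(82): queue = [8, 87, 17, 8, 78, 82]
dequeue(): queue = [87, 17, 8, 78, 82]
enqueue(92): queue = [87, 17, 8, 78, 82, 92]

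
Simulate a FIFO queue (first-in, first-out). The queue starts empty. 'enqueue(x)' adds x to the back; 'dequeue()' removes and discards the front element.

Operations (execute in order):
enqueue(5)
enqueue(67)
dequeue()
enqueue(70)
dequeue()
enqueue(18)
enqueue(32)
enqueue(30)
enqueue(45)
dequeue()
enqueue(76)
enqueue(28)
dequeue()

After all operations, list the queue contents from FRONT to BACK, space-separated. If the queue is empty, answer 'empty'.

enqueue(5): [5]
enqueue(67): [5, 67]
dequeue(): [67]
enqueue(70): [67, 70]
dequeue(): [70]
enqueue(18): [70, 18]
enqueue(32): [70, 18, 32]
enqueue(30): [70, 18, 32, 30]
enqueue(45): [70, 18, 32, 30, 45]
dequeue(): [18, 32, 30, 45]
enqueue(76): [18, 32, 30, 45, 76]
enqueue(28): [18, 32, 30, 45, 76, 28]
dequeue(): [32, 30, 45, 76, 28]

Answer: 32 30 45 76 28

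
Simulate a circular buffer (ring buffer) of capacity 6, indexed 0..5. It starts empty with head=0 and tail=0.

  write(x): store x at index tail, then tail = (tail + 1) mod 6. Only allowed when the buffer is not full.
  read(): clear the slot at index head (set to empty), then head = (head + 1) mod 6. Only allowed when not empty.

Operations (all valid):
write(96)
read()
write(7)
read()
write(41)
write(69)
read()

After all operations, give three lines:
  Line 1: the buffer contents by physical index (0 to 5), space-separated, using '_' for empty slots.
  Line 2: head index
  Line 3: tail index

write(96): buf=[96 _ _ _ _ _], head=0, tail=1, size=1
read(): buf=[_ _ _ _ _ _], head=1, tail=1, size=0
write(7): buf=[_ 7 _ _ _ _], head=1, tail=2, size=1
read(): buf=[_ _ _ _ _ _], head=2, tail=2, size=0
write(41): buf=[_ _ 41 _ _ _], head=2, tail=3, size=1
write(69): buf=[_ _ 41 69 _ _], head=2, tail=4, size=2
read(): buf=[_ _ _ 69 _ _], head=3, tail=4, size=1

Answer: _ _ _ 69 _ _
3
4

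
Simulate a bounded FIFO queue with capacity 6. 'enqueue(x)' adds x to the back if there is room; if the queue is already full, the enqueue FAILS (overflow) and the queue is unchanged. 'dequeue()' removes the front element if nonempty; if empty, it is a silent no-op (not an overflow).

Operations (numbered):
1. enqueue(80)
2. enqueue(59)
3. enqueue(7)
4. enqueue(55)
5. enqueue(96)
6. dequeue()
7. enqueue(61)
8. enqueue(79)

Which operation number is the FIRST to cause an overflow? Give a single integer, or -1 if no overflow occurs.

Answer: -1

Derivation:
1. enqueue(80): size=1
2. enqueue(59): size=2
3. enqueue(7): size=3
4. enqueue(55): size=4
5. enqueue(96): size=5
6. dequeue(): size=4
7. enqueue(61): size=5
8. enqueue(79): size=6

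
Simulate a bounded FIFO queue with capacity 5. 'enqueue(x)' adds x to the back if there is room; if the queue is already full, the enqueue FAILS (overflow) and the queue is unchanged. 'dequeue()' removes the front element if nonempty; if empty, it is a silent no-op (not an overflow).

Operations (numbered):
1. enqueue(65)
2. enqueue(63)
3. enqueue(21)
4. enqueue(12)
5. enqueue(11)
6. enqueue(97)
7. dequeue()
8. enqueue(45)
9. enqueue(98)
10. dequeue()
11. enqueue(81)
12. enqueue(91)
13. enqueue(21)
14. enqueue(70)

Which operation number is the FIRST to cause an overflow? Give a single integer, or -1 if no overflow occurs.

1. enqueue(65): size=1
2. enqueue(63): size=2
3. enqueue(21): size=3
4. enqueue(12): size=4
5. enqueue(11): size=5
6. enqueue(97): size=5=cap → OVERFLOW (fail)
7. dequeue(): size=4
8. enqueue(45): size=5
9. enqueue(98): size=5=cap → OVERFLOW (fail)
10. dequeue(): size=4
11. enqueue(81): size=5
12. enqueue(91): size=5=cap → OVERFLOW (fail)
13. enqueue(21): size=5=cap → OVERFLOW (fail)
14. enqueue(70): size=5=cap → OVERFLOW (fail)

Answer: 6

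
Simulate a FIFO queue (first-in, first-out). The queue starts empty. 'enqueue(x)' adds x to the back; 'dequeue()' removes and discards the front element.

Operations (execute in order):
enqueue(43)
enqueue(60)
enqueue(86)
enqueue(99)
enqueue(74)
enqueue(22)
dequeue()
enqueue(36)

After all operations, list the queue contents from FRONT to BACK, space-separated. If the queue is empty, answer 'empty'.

enqueue(43): [43]
enqueue(60): [43, 60]
enqueue(86): [43, 60, 86]
enqueue(99): [43, 60, 86, 99]
enqueue(74): [43, 60, 86, 99, 74]
enqueue(22): [43, 60, 86, 99, 74, 22]
dequeue(): [60, 86, 99, 74, 22]
enqueue(36): [60, 86, 99, 74, 22, 36]

Answer: 60 86 99 74 22 36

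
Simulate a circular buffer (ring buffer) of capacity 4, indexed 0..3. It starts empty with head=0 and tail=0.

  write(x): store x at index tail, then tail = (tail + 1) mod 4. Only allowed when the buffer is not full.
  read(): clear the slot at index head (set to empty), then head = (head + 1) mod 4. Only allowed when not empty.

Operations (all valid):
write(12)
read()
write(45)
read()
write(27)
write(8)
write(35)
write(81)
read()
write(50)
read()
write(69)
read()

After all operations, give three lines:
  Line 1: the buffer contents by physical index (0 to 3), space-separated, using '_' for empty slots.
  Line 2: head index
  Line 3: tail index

Answer: _ 81 50 69
1
0

Derivation:
write(12): buf=[12 _ _ _], head=0, tail=1, size=1
read(): buf=[_ _ _ _], head=1, tail=1, size=0
write(45): buf=[_ 45 _ _], head=1, tail=2, size=1
read(): buf=[_ _ _ _], head=2, tail=2, size=0
write(27): buf=[_ _ 27 _], head=2, tail=3, size=1
write(8): buf=[_ _ 27 8], head=2, tail=0, size=2
write(35): buf=[35 _ 27 8], head=2, tail=1, size=3
write(81): buf=[35 81 27 8], head=2, tail=2, size=4
read(): buf=[35 81 _ 8], head=3, tail=2, size=3
write(50): buf=[35 81 50 8], head=3, tail=3, size=4
read(): buf=[35 81 50 _], head=0, tail=3, size=3
write(69): buf=[35 81 50 69], head=0, tail=0, size=4
read(): buf=[_ 81 50 69], head=1, tail=0, size=3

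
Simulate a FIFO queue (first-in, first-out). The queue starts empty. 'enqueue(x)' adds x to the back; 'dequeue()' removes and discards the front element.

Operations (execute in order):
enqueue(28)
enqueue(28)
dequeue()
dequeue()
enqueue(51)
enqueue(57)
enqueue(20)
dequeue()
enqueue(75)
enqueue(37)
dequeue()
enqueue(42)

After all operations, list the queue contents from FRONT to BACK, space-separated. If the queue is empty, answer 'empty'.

enqueue(28): [28]
enqueue(28): [28, 28]
dequeue(): [28]
dequeue(): []
enqueue(51): [51]
enqueue(57): [51, 57]
enqueue(20): [51, 57, 20]
dequeue(): [57, 20]
enqueue(75): [57, 20, 75]
enqueue(37): [57, 20, 75, 37]
dequeue(): [20, 75, 37]
enqueue(42): [20, 75, 37, 42]

Answer: 20 75 37 42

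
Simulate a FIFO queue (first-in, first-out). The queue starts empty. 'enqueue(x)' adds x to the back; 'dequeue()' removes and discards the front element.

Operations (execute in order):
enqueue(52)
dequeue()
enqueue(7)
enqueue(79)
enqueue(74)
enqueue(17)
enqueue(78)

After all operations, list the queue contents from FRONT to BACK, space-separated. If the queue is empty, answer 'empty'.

enqueue(52): [52]
dequeue(): []
enqueue(7): [7]
enqueue(79): [7, 79]
enqueue(74): [7, 79, 74]
enqueue(17): [7, 79, 74, 17]
enqueue(78): [7, 79, 74, 17, 78]

Answer: 7 79 74 17 78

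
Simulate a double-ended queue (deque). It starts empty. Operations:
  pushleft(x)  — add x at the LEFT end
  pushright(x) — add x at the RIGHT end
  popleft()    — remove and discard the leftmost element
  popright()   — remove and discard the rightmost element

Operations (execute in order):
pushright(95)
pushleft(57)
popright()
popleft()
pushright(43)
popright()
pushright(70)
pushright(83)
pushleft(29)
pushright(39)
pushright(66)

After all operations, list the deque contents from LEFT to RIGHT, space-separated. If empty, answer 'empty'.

pushright(95): [95]
pushleft(57): [57, 95]
popright(): [57]
popleft(): []
pushright(43): [43]
popright(): []
pushright(70): [70]
pushright(83): [70, 83]
pushleft(29): [29, 70, 83]
pushright(39): [29, 70, 83, 39]
pushright(66): [29, 70, 83, 39, 66]

Answer: 29 70 83 39 66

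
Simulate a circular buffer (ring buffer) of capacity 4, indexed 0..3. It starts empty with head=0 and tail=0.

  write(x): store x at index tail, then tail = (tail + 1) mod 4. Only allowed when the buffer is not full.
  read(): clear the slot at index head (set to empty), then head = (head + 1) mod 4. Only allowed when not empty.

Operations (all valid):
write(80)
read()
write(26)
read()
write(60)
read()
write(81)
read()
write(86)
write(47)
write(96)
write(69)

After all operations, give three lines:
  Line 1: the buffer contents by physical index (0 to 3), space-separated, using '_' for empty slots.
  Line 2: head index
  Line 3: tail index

Answer: 86 47 96 69
0
0

Derivation:
write(80): buf=[80 _ _ _], head=0, tail=1, size=1
read(): buf=[_ _ _ _], head=1, tail=1, size=0
write(26): buf=[_ 26 _ _], head=1, tail=2, size=1
read(): buf=[_ _ _ _], head=2, tail=2, size=0
write(60): buf=[_ _ 60 _], head=2, tail=3, size=1
read(): buf=[_ _ _ _], head=3, tail=3, size=0
write(81): buf=[_ _ _ 81], head=3, tail=0, size=1
read(): buf=[_ _ _ _], head=0, tail=0, size=0
write(86): buf=[86 _ _ _], head=0, tail=1, size=1
write(47): buf=[86 47 _ _], head=0, tail=2, size=2
write(96): buf=[86 47 96 _], head=0, tail=3, size=3
write(69): buf=[86 47 96 69], head=0, tail=0, size=4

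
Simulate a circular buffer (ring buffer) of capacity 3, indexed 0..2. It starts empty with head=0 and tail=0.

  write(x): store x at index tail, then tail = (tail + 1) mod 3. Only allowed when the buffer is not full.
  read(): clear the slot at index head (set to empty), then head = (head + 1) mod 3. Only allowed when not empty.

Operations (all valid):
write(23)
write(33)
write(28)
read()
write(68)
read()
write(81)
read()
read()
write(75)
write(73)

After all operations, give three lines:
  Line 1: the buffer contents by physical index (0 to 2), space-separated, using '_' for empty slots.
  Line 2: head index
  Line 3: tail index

write(23): buf=[23 _ _], head=0, tail=1, size=1
write(33): buf=[23 33 _], head=0, tail=2, size=2
write(28): buf=[23 33 28], head=0, tail=0, size=3
read(): buf=[_ 33 28], head=1, tail=0, size=2
write(68): buf=[68 33 28], head=1, tail=1, size=3
read(): buf=[68 _ 28], head=2, tail=1, size=2
write(81): buf=[68 81 28], head=2, tail=2, size=3
read(): buf=[68 81 _], head=0, tail=2, size=2
read(): buf=[_ 81 _], head=1, tail=2, size=1
write(75): buf=[_ 81 75], head=1, tail=0, size=2
write(73): buf=[73 81 75], head=1, tail=1, size=3

Answer: 73 81 75
1
1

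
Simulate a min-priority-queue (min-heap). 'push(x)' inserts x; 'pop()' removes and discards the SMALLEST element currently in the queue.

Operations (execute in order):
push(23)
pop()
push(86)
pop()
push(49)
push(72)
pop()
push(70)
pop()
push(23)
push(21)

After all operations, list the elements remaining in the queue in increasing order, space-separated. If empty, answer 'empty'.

push(23): heap contents = [23]
pop() → 23: heap contents = []
push(86): heap contents = [86]
pop() → 86: heap contents = []
push(49): heap contents = [49]
push(72): heap contents = [49, 72]
pop() → 49: heap contents = [72]
push(70): heap contents = [70, 72]
pop() → 70: heap contents = [72]
push(23): heap contents = [23, 72]
push(21): heap contents = [21, 23, 72]

Answer: 21 23 72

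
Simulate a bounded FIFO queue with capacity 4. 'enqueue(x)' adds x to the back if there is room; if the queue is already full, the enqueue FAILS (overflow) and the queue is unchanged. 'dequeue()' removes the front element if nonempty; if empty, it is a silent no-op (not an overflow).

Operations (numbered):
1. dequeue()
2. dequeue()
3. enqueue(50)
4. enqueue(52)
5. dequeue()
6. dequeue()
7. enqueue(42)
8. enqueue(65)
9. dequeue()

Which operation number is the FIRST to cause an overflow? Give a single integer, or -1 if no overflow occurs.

1. dequeue(): empty, no-op, size=0
2. dequeue(): empty, no-op, size=0
3. enqueue(50): size=1
4. enqueue(52): size=2
5. dequeue(): size=1
6. dequeue(): size=0
7. enqueue(42): size=1
8. enqueue(65): size=2
9. dequeue(): size=1

Answer: -1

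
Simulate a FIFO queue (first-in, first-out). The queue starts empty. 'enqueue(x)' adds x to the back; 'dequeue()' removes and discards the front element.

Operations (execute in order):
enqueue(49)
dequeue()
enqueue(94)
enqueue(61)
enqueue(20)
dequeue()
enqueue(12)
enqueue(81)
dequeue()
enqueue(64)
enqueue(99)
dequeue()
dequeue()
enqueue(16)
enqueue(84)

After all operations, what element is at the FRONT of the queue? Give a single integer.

enqueue(49): queue = [49]
dequeue(): queue = []
enqueue(94): queue = [94]
enqueue(61): queue = [94, 61]
enqueue(20): queue = [94, 61, 20]
dequeue(): queue = [61, 20]
enqueue(12): queue = [61, 20, 12]
enqueue(81): queue = [61, 20, 12, 81]
dequeue(): queue = [20, 12, 81]
enqueue(64): queue = [20, 12, 81, 64]
enqueue(99): queue = [20, 12, 81, 64, 99]
dequeue(): queue = [12, 81, 64, 99]
dequeue(): queue = [81, 64, 99]
enqueue(16): queue = [81, 64, 99, 16]
enqueue(84): queue = [81, 64, 99, 16, 84]

Answer: 81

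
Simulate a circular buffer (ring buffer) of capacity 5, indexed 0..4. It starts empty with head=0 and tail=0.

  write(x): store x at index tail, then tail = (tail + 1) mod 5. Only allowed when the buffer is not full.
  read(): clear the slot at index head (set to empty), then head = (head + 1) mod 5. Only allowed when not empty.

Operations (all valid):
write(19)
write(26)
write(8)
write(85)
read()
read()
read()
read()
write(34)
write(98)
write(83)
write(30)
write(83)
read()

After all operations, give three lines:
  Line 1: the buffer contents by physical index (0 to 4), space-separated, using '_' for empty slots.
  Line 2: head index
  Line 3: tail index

write(19): buf=[19 _ _ _ _], head=0, tail=1, size=1
write(26): buf=[19 26 _ _ _], head=0, tail=2, size=2
write(8): buf=[19 26 8 _ _], head=0, tail=3, size=3
write(85): buf=[19 26 8 85 _], head=0, tail=4, size=4
read(): buf=[_ 26 8 85 _], head=1, tail=4, size=3
read(): buf=[_ _ 8 85 _], head=2, tail=4, size=2
read(): buf=[_ _ _ 85 _], head=3, tail=4, size=1
read(): buf=[_ _ _ _ _], head=4, tail=4, size=0
write(34): buf=[_ _ _ _ 34], head=4, tail=0, size=1
write(98): buf=[98 _ _ _ 34], head=4, tail=1, size=2
write(83): buf=[98 83 _ _ 34], head=4, tail=2, size=3
write(30): buf=[98 83 30 _ 34], head=4, tail=3, size=4
write(83): buf=[98 83 30 83 34], head=4, tail=4, size=5
read(): buf=[98 83 30 83 _], head=0, tail=4, size=4

Answer: 98 83 30 83 _
0
4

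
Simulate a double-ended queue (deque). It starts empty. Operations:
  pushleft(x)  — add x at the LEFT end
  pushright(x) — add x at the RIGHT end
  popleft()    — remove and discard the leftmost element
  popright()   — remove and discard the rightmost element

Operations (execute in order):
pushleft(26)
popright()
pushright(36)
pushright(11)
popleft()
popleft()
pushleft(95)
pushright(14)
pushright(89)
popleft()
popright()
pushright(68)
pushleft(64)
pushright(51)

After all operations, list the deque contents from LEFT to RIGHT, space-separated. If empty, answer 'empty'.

pushleft(26): [26]
popright(): []
pushright(36): [36]
pushright(11): [36, 11]
popleft(): [11]
popleft(): []
pushleft(95): [95]
pushright(14): [95, 14]
pushright(89): [95, 14, 89]
popleft(): [14, 89]
popright(): [14]
pushright(68): [14, 68]
pushleft(64): [64, 14, 68]
pushright(51): [64, 14, 68, 51]

Answer: 64 14 68 51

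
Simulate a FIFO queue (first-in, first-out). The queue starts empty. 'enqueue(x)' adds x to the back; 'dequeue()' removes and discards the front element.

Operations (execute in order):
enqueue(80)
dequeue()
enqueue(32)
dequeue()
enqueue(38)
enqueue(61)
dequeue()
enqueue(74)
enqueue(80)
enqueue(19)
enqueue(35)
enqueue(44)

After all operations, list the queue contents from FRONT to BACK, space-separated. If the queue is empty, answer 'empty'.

enqueue(80): [80]
dequeue(): []
enqueue(32): [32]
dequeue(): []
enqueue(38): [38]
enqueue(61): [38, 61]
dequeue(): [61]
enqueue(74): [61, 74]
enqueue(80): [61, 74, 80]
enqueue(19): [61, 74, 80, 19]
enqueue(35): [61, 74, 80, 19, 35]
enqueue(44): [61, 74, 80, 19, 35, 44]

Answer: 61 74 80 19 35 44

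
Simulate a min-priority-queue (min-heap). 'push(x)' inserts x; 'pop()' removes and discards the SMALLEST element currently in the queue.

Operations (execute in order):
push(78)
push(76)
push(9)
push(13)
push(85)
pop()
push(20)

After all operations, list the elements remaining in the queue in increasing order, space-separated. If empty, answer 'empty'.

Answer: 13 20 76 78 85

Derivation:
push(78): heap contents = [78]
push(76): heap contents = [76, 78]
push(9): heap contents = [9, 76, 78]
push(13): heap contents = [9, 13, 76, 78]
push(85): heap contents = [9, 13, 76, 78, 85]
pop() → 9: heap contents = [13, 76, 78, 85]
push(20): heap contents = [13, 20, 76, 78, 85]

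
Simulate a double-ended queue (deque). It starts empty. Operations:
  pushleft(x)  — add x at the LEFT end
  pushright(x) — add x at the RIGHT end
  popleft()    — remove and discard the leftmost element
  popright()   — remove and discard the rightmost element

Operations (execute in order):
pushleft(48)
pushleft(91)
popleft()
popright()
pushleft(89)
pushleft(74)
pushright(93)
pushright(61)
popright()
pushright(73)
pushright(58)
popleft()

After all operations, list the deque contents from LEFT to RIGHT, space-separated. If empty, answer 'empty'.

Answer: 89 93 73 58

Derivation:
pushleft(48): [48]
pushleft(91): [91, 48]
popleft(): [48]
popright(): []
pushleft(89): [89]
pushleft(74): [74, 89]
pushright(93): [74, 89, 93]
pushright(61): [74, 89, 93, 61]
popright(): [74, 89, 93]
pushright(73): [74, 89, 93, 73]
pushright(58): [74, 89, 93, 73, 58]
popleft(): [89, 93, 73, 58]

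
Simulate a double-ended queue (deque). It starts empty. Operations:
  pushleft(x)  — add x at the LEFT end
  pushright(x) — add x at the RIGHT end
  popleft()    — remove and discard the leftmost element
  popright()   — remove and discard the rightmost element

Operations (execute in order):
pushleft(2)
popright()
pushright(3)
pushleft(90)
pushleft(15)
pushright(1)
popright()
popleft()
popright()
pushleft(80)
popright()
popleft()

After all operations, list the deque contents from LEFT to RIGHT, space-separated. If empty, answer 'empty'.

Answer: empty

Derivation:
pushleft(2): [2]
popright(): []
pushright(3): [3]
pushleft(90): [90, 3]
pushleft(15): [15, 90, 3]
pushright(1): [15, 90, 3, 1]
popright(): [15, 90, 3]
popleft(): [90, 3]
popright(): [90]
pushleft(80): [80, 90]
popright(): [80]
popleft(): []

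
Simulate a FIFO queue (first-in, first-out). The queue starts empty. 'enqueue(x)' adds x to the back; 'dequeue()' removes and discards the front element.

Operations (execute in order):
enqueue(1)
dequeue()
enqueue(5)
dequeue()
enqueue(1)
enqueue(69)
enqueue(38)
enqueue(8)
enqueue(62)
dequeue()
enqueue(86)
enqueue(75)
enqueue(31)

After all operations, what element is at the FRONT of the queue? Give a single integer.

Answer: 69

Derivation:
enqueue(1): queue = [1]
dequeue(): queue = []
enqueue(5): queue = [5]
dequeue(): queue = []
enqueue(1): queue = [1]
enqueue(69): queue = [1, 69]
enqueue(38): queue = [1, 69, 38]
enqueue(8): queue = [1, 69, 38, 8]
enqueue(62): queue = [1, 69, 38, 8, 62]
dequeue(): queue = [69, 38, 8, 62]
enqueue(86): queue = [69, 38, 8, 62, 86]
enqueue(75): queue = [69, 38, 8, 62, 86, 75]
enqueue(31): queue = [69, 38, 8, 62, 86, 75, 31]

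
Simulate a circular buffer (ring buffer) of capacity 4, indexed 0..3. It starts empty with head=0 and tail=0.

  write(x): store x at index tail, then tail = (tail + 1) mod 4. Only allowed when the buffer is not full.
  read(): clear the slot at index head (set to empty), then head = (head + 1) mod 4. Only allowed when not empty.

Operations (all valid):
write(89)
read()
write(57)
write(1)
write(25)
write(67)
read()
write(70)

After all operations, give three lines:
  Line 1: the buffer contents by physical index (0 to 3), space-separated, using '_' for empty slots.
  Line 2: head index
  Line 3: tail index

Answer: 67 70 1 25
2
2

Derivation:
write(89): buf=[89 _ _ _], head=0, tail=1, size=1
read(): buf=[_ _ _ _], head=1, tail=1, size=0
write(57): buf=[_ 57 _ _], head=1, tail=2, size=1
write(1): buf=[_ 57 1 _], head=1, tail=3, size=2
write(25): buf=[_ 57 1 25], head=1, tail=0, size=3
write(67): buf=[67 57 1 25], head=1, tail=1, size=4
read(): buf=[67 _ 1 25], head=2, tail=1, size=3
write(70): buf=[67 70 1 25], head=2, tail=2, size=4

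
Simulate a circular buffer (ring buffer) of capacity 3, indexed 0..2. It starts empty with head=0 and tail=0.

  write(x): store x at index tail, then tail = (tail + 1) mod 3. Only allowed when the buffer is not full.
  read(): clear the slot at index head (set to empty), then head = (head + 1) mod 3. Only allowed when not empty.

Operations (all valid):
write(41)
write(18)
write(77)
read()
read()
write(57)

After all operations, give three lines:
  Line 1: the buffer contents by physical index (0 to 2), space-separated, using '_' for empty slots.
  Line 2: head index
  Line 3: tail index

Answer: 57 _ 77
2
1

Derivation:
write(41): buf=[41 _ _], head=0, tail=1, size=1
write(18): buf=[41 18 _], head=0, tail=2, size=2
write(77): buf=[41 18 77], head=0, tail=0, size=3
read(): buf=[_ 18 77], head=1, tail=0, size=2
read(): buf=[_ _ 77], head=2, tail=0, size=1
write(57): buf=[57 _ 77], head=2, tail=1, size=2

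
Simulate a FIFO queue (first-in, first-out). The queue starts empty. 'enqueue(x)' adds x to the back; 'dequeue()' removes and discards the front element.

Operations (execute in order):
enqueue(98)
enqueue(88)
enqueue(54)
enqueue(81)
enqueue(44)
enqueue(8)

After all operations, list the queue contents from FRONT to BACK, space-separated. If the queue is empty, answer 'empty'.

Answer: 98 88 54 81 44 8

Derivation:
enqueue(98): [98]
enqueue(88): [98, 88]
enqueue(54): [98, 88, 54]
enqueue(81): [98, 88, 54, 81]
enqueue(44): [98, 88, 54, 81, 44]
enqueue(8): [98, 88, 54, 81, 44, 8]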